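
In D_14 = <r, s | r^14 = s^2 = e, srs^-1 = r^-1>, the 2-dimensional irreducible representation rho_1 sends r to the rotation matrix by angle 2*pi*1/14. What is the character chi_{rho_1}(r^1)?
chi_{rho_1}(r^1) = 2*cos(2*pi*1*1/14) = 2*cos(pi/7)

Working: rho_1(r^1) is rotation by angle 2*pi*1*1/14, whose trace is 2*cos(2*pi*1*1/14) = 2*cos(pi/7).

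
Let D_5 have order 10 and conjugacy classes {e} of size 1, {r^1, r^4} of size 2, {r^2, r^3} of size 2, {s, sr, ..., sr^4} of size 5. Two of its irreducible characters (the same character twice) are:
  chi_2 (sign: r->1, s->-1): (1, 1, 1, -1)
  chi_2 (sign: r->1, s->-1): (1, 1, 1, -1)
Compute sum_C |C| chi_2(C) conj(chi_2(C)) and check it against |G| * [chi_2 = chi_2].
Sum = 10 = |G| = 10; so <chi_2, chi_2> = 1 (norm-1 confirms irreducibility).

Reasoning: Compute term by term over conjugacy classes (|C| * chi_2(C) * conj(chi_2(C))):
  1*(1)*conj(1) + 2*(1)*conj(1) + 2*(1)*conj(1) + 5*(-1)*conj(-1)
  = (1) + (2) + (2) + (5)
  = 10.
Dividing by |G| = 10 gives 10/10 = 1, matching the row-orthogonality relation <chi_2, chi_2> = [chi_2 = chi_2].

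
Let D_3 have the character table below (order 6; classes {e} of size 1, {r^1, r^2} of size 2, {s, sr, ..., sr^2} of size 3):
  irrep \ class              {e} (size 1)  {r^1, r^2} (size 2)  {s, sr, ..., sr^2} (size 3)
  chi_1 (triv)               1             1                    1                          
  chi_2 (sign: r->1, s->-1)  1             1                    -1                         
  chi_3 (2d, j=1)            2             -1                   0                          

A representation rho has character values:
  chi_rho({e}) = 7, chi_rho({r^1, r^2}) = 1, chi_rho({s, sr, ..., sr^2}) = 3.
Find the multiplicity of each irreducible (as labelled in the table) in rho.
Multiplicities: chi_1: 3, chi_2: 0, chi_3: 2.

Justification: Use <chi_rho, chi> = (1/|G|) sum_C |C| * chi_rho(C) * conj(chi(C)) with |G| = 6 for each irreducible chi in the table:
  <chi_rho, chi_1> = (1/6)[1*(7)*conj(1) + 2*(1)*conj(1) + 3*(3)*conj(1)]
      = (1/6)[(7) + (2) + (9)] = 18/6 = 3
  <chi_rho, chi_2> = (1/6)[1*(7)*conj(1) + 2*(1)*conj(1) + 3*(3)*conj(-1)]
      = (1/6)[(7) + (2) + (-9)] = 0/6 = 0
  <chi_rho, chi_3> = (1/6)[1*(7)*conj(2) + 2*(1)*conj(-1) + 3*(3)*conj(0)]
      = (1/6)[(14) + (-2) + (0)] = 12/6 = 2
Dimension check: dim(rho) = sum (mult * dim) = 3*1 + 0*1 + 2*2 = 7 = chi_rho(e) = 7.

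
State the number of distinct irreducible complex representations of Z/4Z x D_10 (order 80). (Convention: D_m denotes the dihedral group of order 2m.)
32

Derivation: The number of irreducible complex representations of a finite group equals its number of conjugacy classes. For a direct product, #classes(G x H) = #classes(G) * #classes(H). Z/4Z has 4 classes (abelian), D_10 has 8 classes, so 4 * 8 = 32, so Z/4Z x D_10 (order 80) has exactly 32 irreducible complex representations.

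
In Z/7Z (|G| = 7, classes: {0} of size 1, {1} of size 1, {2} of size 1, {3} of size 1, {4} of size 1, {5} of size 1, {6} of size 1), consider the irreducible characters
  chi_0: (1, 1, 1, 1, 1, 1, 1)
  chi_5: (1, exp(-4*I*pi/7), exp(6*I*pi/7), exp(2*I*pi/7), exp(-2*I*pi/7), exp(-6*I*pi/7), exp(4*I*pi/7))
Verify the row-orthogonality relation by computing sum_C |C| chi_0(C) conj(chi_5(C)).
Sum = 0; so <chi_0, chi_5> = 0 (distinct irreducibles are orthogonal).

Working: Compute term by term over conjugacy classes (|C| * chi_0(C) * conj(chi_5(C))):
  1*(1)*conj(1) + 1*(1)*conj(exp(-4*I*pi/7)) + 1*(1)*conj(exp(6*I*pi/7)) + 1*(1)*conj(exp(2*I*pi/7)) + 1*(1)*conj(exp(-2*I*pi/7)) + 1*(1)*conj(exp(-6*I*pi/7)) + 1*(1)*conj(exp(4*I*pi/7))
  = (1) + (exp(4*I*pi/7)) + (exp(-6*I*pi/7)) + (exp(-2*I*pi/7)) + (exp(2*I*pi/7)) + (exp(6*I*pi/7)) + (exp(-4*I*pi/7))
  = 0.
(Exp terms are combined using exp(i*s)*conj(exp(i*t)) = exp(i*(s-t)), and sums of them are collapsed using the identity that for every m > 1 the m distinct m-th roots of unity sum to 0, e.g. 1 + exp(2*I*pi/3) + exp(-2*I*pi/3) = 0.)
Dividing by |G| = 7 gives 0/7 = 0, matching the row-orthogonality relation <chi_0, chi_5> = [chi_0 = chi_5].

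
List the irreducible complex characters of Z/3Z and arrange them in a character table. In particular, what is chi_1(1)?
Character table of Z/3Z (irreps indexed chi_0,...,chi_2 with chi_k(m) = zeta_3^(k*m), zeta_3 = exp(2*pi*i/3)):
  irrep \ class  {0} (size 1)  {1} (size 1)    {2} (size 1)  
  chi_0          1             1               1             
  chi_1          1             exp(2*I*pi/3)   exp(-2*I*pi/3)
  chi_2          1             exp(-2*I*pi/3)  exp(2*I*pi/3) 

Spot check: chi_1(1) = zeta_3^(1*1) = zeta_3^1 = exp(2*I*pi/3).

Explanation: Z/3Z is abelian, so all 3 irreducible complex representations are 1-dimensional. They are given by chi_k(m) = zeta_3^(k*m) for k = 0,...,2. Row orthogonality: sum_m chi_k(m) conj(chi_l(m)) = 3 * [k = l].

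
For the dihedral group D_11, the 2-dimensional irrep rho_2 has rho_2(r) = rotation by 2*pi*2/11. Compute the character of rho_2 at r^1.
chi_{rho_2}(r^1) = 2*cos(2*pi*2*1/11) = 2*cos(4*pi/11)

rho_2(r^1) is rotation by angle 2*pi*2*1/11, whose trace is 2*cos(2*pi*2*1/11) = 2*cos(4*pi/11).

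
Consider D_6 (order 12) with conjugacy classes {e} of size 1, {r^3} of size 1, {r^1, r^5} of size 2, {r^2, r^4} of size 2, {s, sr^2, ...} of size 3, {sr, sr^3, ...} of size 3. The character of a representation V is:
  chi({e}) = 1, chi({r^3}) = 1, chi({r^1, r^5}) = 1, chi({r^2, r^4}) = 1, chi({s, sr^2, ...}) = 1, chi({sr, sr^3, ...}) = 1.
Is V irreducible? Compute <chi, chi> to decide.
Irreducible: <chi, chi> = 1.

Justification: <chi, chi> = (1/|G|) sum_C |C| * |chi(C)|^2 = (1/12)[1*|1|^2 + 1*|1|^2 + 2*|1|^2 + 2*|1|^2 + 3*|1|^2 + 3*|1|^2]
  = (1/12)[(1) + (1) + (2) + (2) + (3) + (3)] = 12/12 = 1.
A character is irreducible iff <chi, chi> = 1, so this representation is irreducible.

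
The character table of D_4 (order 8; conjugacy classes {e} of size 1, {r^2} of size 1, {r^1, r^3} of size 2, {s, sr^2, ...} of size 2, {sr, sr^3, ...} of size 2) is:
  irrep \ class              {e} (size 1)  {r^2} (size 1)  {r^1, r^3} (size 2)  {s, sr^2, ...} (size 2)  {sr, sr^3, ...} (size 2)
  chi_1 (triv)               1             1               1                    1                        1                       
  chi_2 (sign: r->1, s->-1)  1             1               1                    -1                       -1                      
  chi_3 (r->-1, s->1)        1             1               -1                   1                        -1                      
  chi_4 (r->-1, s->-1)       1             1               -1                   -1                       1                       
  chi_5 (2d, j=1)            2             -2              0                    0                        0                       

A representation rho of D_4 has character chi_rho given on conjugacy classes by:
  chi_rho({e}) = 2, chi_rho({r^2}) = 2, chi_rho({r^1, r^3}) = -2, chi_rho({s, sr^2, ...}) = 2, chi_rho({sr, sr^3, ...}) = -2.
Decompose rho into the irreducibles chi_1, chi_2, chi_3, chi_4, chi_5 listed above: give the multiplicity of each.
Multiplicities: chi_1: 0, chi_2: 0, chi_3: 2, chi_4: 0, chi_5: 0.

Solution. Use <chi_rho, chi> = (1/|G|) sum_C |C| * chi_rho(C) * conj(chi(C)) with |G| = 8 for each irreducible chi in the table:
  <chi_rho, chi_1> = (1/8)[1*(2)*conj(1) + 1*(2)*conj(1) + 2*(-2)*conj(1) + 2*(2)*conj(1) + 2*(-2)*conj(1)]
      = (1/8)[(2) + (2) + (-4) + (4) + (-4)] = 0/8 = 0
  <chi_rho, chi_2> = (1/8)[1*(2)*conj(1) + 1*(2)*conj(1) + 2*(-2)*conj(1) + 2*(2)*conj(-1) + 2*(-2)*conj(-1)]
      = (1/8)[(2) + (2) + (-4) + (-4) + (4)] = 0/8 = 0
  <chi_rho, chi_3> = (1/8)[1*(2)*conj(1) + 1*(2)*conj(1) + 2*(-2)*conj(-1) + 2*(2)*conj(1) + 2*(-2)*conj(-1)]
      = (1/8)[(2) + (2) + (4) + (4) + (4)] = 16/8 = 2
  <chi_rho, chi_4> = (1/8)[1*(2)*conj(1) + 1*(2)*conj(1) + 2*(-2)*conj(-1) + 2*(2)*conj(-1) + 2*(-2)*conj(1)]
      = (1/8)[(2) + (2) + (4) + (-4) + (-4)] = 0/8 = 0
  <chi_rho, chi_5> = (1/8)[1*(2)*conj(2) + 1*(2)*conj(-2) + 2*(-2)*conj(0) + 2*(2)*conj(0) + 2*(-2)*conj(0)]
      = (1/8)[(4) + (-4) + (0) + (0) + (0)] = 0/8 = 0
Dimension check: dim(rho) = sum (mult * dim) = 0*1 + 0*1 + 2*1 + 0*1 + 0*2 = 2 = chi_rho(e) = 2.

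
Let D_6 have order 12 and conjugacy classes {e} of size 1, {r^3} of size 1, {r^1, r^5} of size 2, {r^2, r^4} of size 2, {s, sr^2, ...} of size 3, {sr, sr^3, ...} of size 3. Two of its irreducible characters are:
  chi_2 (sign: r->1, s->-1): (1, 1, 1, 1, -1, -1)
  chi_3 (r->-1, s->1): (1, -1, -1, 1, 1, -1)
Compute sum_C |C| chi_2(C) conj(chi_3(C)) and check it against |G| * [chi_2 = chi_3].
Sum = 0; so <chi_2, chi_3> = 0 (distinct irreducibles are orthogonal).

Justification: Compute term by term over conjugacy classes (|C| * chi_2(C) * conj(chi_3(C))):
  1*(1)*conj(1) + 1*(1)*conj(-1) + 2*(1)*conj(-1) + 2*(1)*conj(1) + 3*(-1)*conj(1) + 3*(-1)*conj(-1)
  = (1) + (-1) + (-2) + (2) + (-3) + (3)
  = 0.
Dividing by |G| = 12 gives 0/12 = 0, matching the row-orthogonality relation <chi_2, chi_3> = [chi_2 = chi_3].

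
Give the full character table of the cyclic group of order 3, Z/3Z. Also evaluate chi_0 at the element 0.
Character table of Z/3Z (irreps indexed chi_0,...,chi_2 with chi_k(m) = zeta_3^(k*m), zeta_3 = exp(2*pi*i/3)):
  irrep \ class  {0} (size 1)  {1} (size 1)    {2} (size 1)  
  chi_0          1             1               1             
  chi_1          1             exp(2*I*pi/3)   exp(-2*I*pi/3)
  chi_2          1             exp(-2*I*pi/3)  exp(2*I*pi/3) 

Spot check: chi_0(0) = zeta_3^(0*0) = zeta_3^0 = 1.

Reasoning: Z/3Z is abelian, so all 3 irreducible complex representations are 1-dimensional. They are given by chi_k(m) = zeta_3^(k*m) for k = 0,...,2. Row orthogonality: sum_m chi_k(m) conj(chi_l(m)) = 3 * [k = l].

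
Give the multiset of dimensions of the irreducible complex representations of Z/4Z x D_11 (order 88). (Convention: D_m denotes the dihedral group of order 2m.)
Dimensions: 1, 1, 1, 1, 1, 1, 1, 1, 2, 2, 2, 2, 2, 2, 2, 2, 2, 2, 2, 2, 2, 2, 2, 2, 2, 2, 2, 2

Why: There are 28 irreducibles (= number of conjugacy classes). Their dimensions d_i satisfy sum d_i^2 = |G| = 88: 1 + 1 + 1 + 1 + 1 + 1 + 1 + 1 + 4 + 4 + 4 + 4 + 4 + 4 + 4 + 4 + 4 + 4 + 4 + 4 + 4 + 4 + 4 + 4 + 4 + 4 + 4 + 4 = 88. (For the product with Z/4Z: each of the 4 1-dim characters of Z/4Z tensors with each irrep of D_11, giving 4 copies of each D_11-dimension.)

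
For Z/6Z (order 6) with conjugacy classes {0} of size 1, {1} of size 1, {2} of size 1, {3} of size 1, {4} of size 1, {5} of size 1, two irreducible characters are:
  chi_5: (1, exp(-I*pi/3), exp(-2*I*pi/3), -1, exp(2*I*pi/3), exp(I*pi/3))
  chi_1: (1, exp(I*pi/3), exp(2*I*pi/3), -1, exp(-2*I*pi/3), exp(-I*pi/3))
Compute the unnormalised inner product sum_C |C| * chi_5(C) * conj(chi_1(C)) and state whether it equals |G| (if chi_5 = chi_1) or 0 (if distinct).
Sum = 0; so <chi_5, chi_1> = 0 (distinct irreducibles are orthogonal).

Argument: Compute term by term over conjugacy classes (|C| * chi_5(C) * conj(chi_1(C))):
  1*(1)*conj(1) + 1*(exp(-I*pi/3))*conj(exp(I*pi/3)) + 1*(exp(-2*I*pi/3))*conj(exp(2*I*pi/3)) + 1*(-1)*conj(-1) + 1*(exp(2*I*pi/3))*conj(exp(-2*I*pi/3)) + 1*(exp(I*pi/3))*conj(exp(-I*pi/3))
  = (1) + (exp(-2*I*pi/3)) + (exp(2*I*pi/3)) + (1) + (exp(-2*I*pi/3)) + (exp(2*I*pi/3))
  = 0.
(Exp terms are combined using exp(i*s)*conj(exp(i*t)) = exp(i*(s-t)), and sums of them are collapsed using the identity that for every m > 1 the m distinct m-th roots of unity sum to 0, e.g. 1 + exp(2*I*pi/3) + exp(-2*I*pi/3) = 0.)
Dividing by |G| = 6 gives 0/6 = 0, matching the row-orthogonality relation <chi_5, chi_1> = [chi_5 = chi_1].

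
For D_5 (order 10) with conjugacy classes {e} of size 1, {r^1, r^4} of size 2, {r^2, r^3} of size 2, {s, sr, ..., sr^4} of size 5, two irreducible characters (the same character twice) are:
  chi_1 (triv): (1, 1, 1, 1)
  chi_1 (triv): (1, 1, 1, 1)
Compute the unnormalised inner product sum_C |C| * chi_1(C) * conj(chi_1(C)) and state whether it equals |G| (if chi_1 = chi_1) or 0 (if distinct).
Sum = 10 = |G| = 10; so <chi_1, chi_1> = 1 (norm-1 confirms irreducibility).

Justification: Compute term by term over conjugacy classes (|C| * chi_1(C) * conj(chi_1(C))):
  1*(1)*conj(1) + 2*(1)*conj(1) + 2*(1)*conj(1) + 5*(1)*conj(1)
  = (1) + (2) + (2) + (5)
  = 10.
Dividing by |G| = 10 gives 10/10 = 1, matching the row-orthogonality relation <chi_1, chi_1> = [chi_1 = chi_1].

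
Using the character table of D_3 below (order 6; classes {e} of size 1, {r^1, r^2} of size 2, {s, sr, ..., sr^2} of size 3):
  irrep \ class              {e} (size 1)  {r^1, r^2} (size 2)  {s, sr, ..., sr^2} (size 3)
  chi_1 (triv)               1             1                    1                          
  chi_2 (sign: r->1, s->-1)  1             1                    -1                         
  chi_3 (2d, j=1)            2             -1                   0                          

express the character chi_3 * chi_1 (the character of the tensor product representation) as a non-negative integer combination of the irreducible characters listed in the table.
chi_3 tensor chi_1 = chi_3 (all other irreducibles have multiplicity 0).

Solution. The character of a tensor product is the pointwise product (chi_3 * chi_1)(C) = chi_3(C) * chi_1(C):
  {e}: (2)*(1), {r^1, r^2}: (-1)*(1), {s, sr, ..., sr^2}: (0)*(1)
so (chi_3 * chi_1) takes values
  {e} -> 2, {r^1, r^2} -> -1, {s, sr, ..., sr^2} -> 0.
Now take the inner product of this character with each irreducible chi from the table, <chi_3*chi_1, chi> = (1/6) sum_C |C| (chi_3*chi_1)(C) conj(chi(C)):
  <chi_3*chi_1, chi_1> = (1/6)[1*(2)*conj(1) + 2*(-1)*conj(1) + 3*(0)*conj(1)]
      = (1/6)[(2) + (-2) + (0)] = 0/6 = 0
  <chi_3*chi_1, chi_2> = (1/6)[1*(2)*conj(1) + 2*(-1)*conj(1) + 3*(0)*conj(-1)]
      = (1/6)[(2) + (-2) + (0)] = 0/6 = 0
  <chi_3*chi_1, chi_3> = (1/6)[1*(2)*conj(2) + 2*(-1)*conj(-1) + 3*(0)*conj(0)]
      = (1/6)[(4) + (2) + (0)] = 6/6 = 1
Hence the multiplicities are chi_3: 1. Dimension check: dim(chi_3)*dim(chi_1) = 2*1 = 2 and sum (mult * dim) = 1*2 = 2.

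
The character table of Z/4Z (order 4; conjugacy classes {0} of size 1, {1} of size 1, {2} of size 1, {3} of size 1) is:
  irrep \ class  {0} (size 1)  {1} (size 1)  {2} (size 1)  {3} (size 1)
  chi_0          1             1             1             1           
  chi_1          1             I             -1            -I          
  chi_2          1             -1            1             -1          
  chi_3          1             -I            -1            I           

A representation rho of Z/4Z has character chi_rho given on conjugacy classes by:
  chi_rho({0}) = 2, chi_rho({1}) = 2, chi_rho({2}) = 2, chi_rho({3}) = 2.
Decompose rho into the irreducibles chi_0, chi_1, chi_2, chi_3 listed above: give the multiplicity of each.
Multiplicities: chi_0: 2, chi_1: 0, chi_2: 0, chi_3: 0.

Use <chi_rho, chi> = (1/|G|) sum_C |C| * chi_rho(C) * conj(chi(C)) with |G| = 4 for each irreducible chi in the table:
  <chi_rho, chi_0> = (1/4)[1*(2)*conj(1) + 1*(2)*conj(1) + 1*(2)*conj(1) + 1*(2)*conj(1)]
      = (1/4)[(2) + (2) + (2) + (2)] = 8/4 = 2
  <chi_rho, chi_1> = (1/4)[1*(2)*conj(1) + 1*(2)*conj(I) + 1*(2)*conj(-1) + 1*(2)*conj(-I)]
      = (1/4)[(2) + (-2*I) + (-2) + (2*I)] = 0/4 = 0
  <chi_rho, chi_2> = (1/4)[1*(2)*conj(1) + 1*(2)*conj(-1) + 1*(2)*conj(1) + 1*(2)*conj(-1)]
      = (1/4)[(2) + (-2) + (2) + (-2)] = 0/4 = 0
  <chi_rho, chi_3> = (1/4)[1*(2)*conj(1) + 1*(2)*conj(-I) + 1*(2)*conj(-1) + 1*(2)*conj(I)]
      = (1/4)[(2) + (2*I) + (-2) + (-2*I)] = 0/4 = 0
(Exp terms are combined using exp(i*s)*conj(exp(i*t)) = exp(i*(s-t)), and sums of them are collapsed using the identity that for every m > 1 the m distinct m-th roots of unity sum to 0, e.g. 1 + exp(2*I*pi/3) + exp(-2*I*pi/3) = 0.)
Dimension check: dim(rho) = sum (mult * dim) = 2*1 + 0*1 + 0*1 + 0*1 = 2 = chi_rho(e) = 2.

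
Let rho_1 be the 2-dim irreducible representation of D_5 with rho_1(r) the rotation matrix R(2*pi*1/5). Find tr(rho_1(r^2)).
chi_{rho_1}(r^2) = 2*cos(2*pi*1*2/5) = -sqrt(5)/2 - 1/2

Working: rho_1(r^2) is rotation by angle 2*pi*1*2/5, whose trace is 2*cos(2*pi*1*2/5) = -sqrt(5)/2 - 1/2.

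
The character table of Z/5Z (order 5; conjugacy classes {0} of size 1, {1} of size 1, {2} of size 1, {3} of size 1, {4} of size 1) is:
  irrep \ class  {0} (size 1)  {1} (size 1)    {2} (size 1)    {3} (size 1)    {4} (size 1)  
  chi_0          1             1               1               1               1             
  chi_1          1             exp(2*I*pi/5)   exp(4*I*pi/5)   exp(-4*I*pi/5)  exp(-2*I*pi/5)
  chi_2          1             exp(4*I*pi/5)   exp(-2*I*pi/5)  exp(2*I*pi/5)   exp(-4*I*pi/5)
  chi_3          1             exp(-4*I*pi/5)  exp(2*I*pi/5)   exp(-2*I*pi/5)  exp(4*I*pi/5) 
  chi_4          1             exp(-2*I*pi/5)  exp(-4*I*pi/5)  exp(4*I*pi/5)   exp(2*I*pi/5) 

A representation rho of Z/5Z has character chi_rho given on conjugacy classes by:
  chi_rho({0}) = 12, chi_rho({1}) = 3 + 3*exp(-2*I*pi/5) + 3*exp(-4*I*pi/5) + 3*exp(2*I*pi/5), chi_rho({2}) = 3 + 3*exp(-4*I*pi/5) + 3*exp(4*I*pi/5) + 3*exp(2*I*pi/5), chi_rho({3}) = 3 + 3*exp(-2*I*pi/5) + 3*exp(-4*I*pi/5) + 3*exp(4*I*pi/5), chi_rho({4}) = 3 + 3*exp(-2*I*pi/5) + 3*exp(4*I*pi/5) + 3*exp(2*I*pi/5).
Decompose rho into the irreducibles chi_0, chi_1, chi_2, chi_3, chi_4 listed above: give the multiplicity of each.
Multiplicities: chi_0: 3, chi_1: 3, chi_2: 0, chi_3: 3, chi_4: 3.

Proof sketch: Use <chi_rho, chi> = (1/|G|) sum_C |C| * chi_rho(C) * conj(chi(C)) with |G| = 5 for each irreducible chi in the table:
  <chi_rho, chi_0> = (1/5)[1*(12)*conj(1) + 1*(3 + 3*exp(-2*I*pi/5) + 3*exp(-4*I*pi/5) + 3*exp(2*I*pi/5))*conj(1) + 1*(3 + 3*exp(-4*I*pi/5) + 3*exp(4*I*pi/5) + 3*exp(2*I*pi/5))*conj(1) + 1*(3 + 3*exp(-2*I*pi/5) + 3*exp(-4*I*pi/5) + 3*exp(4*I*pi/5))*conj(1) + 1*(3 + 3*exp(-2*I*pi/5) + 3*exp(4*I*pi/5) + 3*exp(2*I*pi/5))*conj(1)]
      = (1/5)[(12) + (3 + 3*exp(-2*I*pi/5) + 3*exp(-4*I*pi/5) + 3*exp(2*I*pi/5)) + (3 + 3*exp(-4*I*pi/5) + 3*exp(4*I*pi/5) + 3*exp(2*I*pi/5)) + (3 + 3*exp(-2*I*pi/5) + 3*exp(-4*I*pi/5) + 3*exp(4*I*pi/5)) + (3 + 3*exp(-2*I*pi/5) + 3*exp(4*I*pi/5) + 3*exp(2*I*pi/5))] = 15/5 = 3
  <chi_rho, chi_1> = (1/5)[1*(12)*conj(1) + 1*(3 + 3*exp(-2*I*pi/5) + 3*exp(-4*I*pi/5) + 3*exp(2*I*pi/5))*conj(exp(2*I*pi/5)) + 1*(3 + 3*exp(-4*I*pi/5) + 3*exp(4*I*pi/5) + 3*exp(2*I*pi/5))*conj(exp(4*I*pi/5)) + 1*(3 + 3*exp(-2*I*pi/5) + 3*exp(-4*I*pi/5) + 3*exp(4*I*pi/5))*conj(exp(-4*I*pi/5)) + 1*(3 + 3*exp(-2*I*pi/5) + 3*exp(4*I*pi/5) + 3*exp(2*I*pi/5))*conj(exp(-2*I*pi/5))]
      = (1/5)[(12) + (3 + 3*exp(-2*I*pi/5) + 3*exp(-4*I*pi/5) + 3*exp(4*I*pi/5)) + (3 + 3*exp(-2*I*pi/5) + 3*exp(-4*I*pi/5) + 3*exp(2*I*pi/5)) + (3 + 3*exp(-2*I*pi/5) + 3*exp(4*I*pi/5) + 3*exp(2*I*pi/5)) + (3 + 3*exp(-4*I*pi/5) + 3*exp(4*I*pi/5) + 3*exp(2*I*pi/5))] = 15/5 = 3
  <chi_rho, chi_2> = (1/5)[1*(12)*conj(1) + 1*(3 + 3*exp(-2*I*pi/5) + 3*exp(-4*I*pi/5) + 3*exp(2*I*pi/5))*conj(exp(4*I*pi/5)) + 1*(3 + 3*exp(-4*I*pi/5) + 3*exp(4*I*pi/5) + 3*exp(2*I*pi/5))*conj(exp(-2*I*pi/5)) + 1*(3 + 3*exp(-2*I*pi/5) + 3*exp(-4*I*pi/5) + 3*exp(4*I*pi/5))*conj(exp(2*I*pi/5)) + 1*(3 + 3*exp(-2*I*pi/5) + 3*exp(4*I*pi/5) + 3*exp(2*I*pi/5))*conj(exp(-4*I*pi/5))]
      = (1/5)[(12) + (-3) + (-3) + (-3) + (-3)] = 0/5 = 0
  <chi_rho, chi_3> = (1/5)[1*(12)*conj(1) + 1*(3 + 3*exp(-2*I*pi/5) + 3*exp(-4*I*pi/5) + 3*exp(2*I*pi/5))*conj(exp(-4*I*pi/5)) + 1*(3 + 3*exp(-4*I*pi/5) + 3*exp(4*I*pi/5) + 3*exp(2*I*pi/5))*conj(exp(2*I*pi/5)) + 1*(3 + 3*exp(-2*I*pi/5) + 3*exp(-4*I*pi/5) + 3*exp(4*I*pi/5))*conj(exp(-2*I*pi/5)) + 1*(3 + 3*exp(-2*I*pi/5) + 3*exp(4*I*pi/5) + 3*exp(2*I*pi/5))*conj(exp(4*I*pi/5))]
      = (1/5)[(12) + (3 + 3*exp(-4*I*pi/5) + 3*exp(4*I*pi/5) + 3*exp(2*I*pi/5)) + (3 + 3*exp(-2*I*pi/5) + 3*exp(4*I*pi/5) + 3*exp(2*I*pi/5)) + (3 + 3*exp(-2*I*pi/5) + 3*exp(-4*I*pi/5) + 3*exp(2*I*pi/5)) + (3 + 3*exp(-2*I*pi/5) + 3*exp(-4*I*pi/5) + 3*exp(4*I*pi/5))] = 15/5 = 3
  <chi_rho, chi_4> = (1/5)[1*(12)*conj(1) + 1*(3 + 3*exp(-2*I*pi/5) + 3*exp(-4*I*pi/5) + 3*exp(2*I*pi/5))*conj(exp(-2*I*pi/5)) + 1*(3 + 3*exp(-4*I*pi/5) + 3*exp(4*I*pi/5) + 3*exp(2*I*pi/5))*conj(exp(-4*I*pi/5)) + 1*(3 + 3*exp(-2*I*pi/5) + 3*exp(-4*I*pi/5) + 3*exp(4*I*pi/5))*conj(exp(4*I*pi/5)) + 1*(3 + 3*exp(-2*I*pi/5) + 3*exp(4*I*pi/5) + 3*exp(2*I*pi/5))*conj(exp(2*I*pi/5))]
      = (1/5)[(12) + (3 + 3*exp(-2*I*pi/5) + 3*exp(4*I*pi/5) + 3*exp(2*I*pi/5)) + (3 + 3*exp(-2*I*pi/5) + 3*exp(-4*I*pi/5) + 3*exp(4*I*pi/5)) + (3 + 3*exp(-4*I*pi/5) + 3*exp(4*I*pi/5) + 3*exp(2*I*pi/5)) + (3 + 3*exp(-2*I*pi/5) + 3*exp(-4*I*pi/5) + 3*exp(2*I*pi/5))] = 15/5 = 3
(Exp terms are combined using exp(i*s)*conj(exp(i*t)) = exp(i*(s-t)), and sums of them are collapsed using the identity that for every m > 1 the m distinct m-th roots of unity sum to 0, e.g. 1 + exp(2*I*pi/3) + exp(-2*I*pi/3) = 0.)
Dimension check: dim(rho) = sum (mult * dim) = 3*1 + 3*1 + 0*1 + 3*1 + 3*1 = 12 = chi_rho(e) = 12.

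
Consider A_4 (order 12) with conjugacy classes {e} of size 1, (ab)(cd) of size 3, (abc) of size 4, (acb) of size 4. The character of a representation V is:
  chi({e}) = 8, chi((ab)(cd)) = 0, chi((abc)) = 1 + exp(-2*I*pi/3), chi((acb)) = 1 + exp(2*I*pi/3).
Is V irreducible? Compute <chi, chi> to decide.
Not irreducible (reducible): <chi, chi> = 6 > 1.

Justification: <chi, chi> = (1/|G|) sum_C |C| * |chi(C)|^2 = (1/12)[1*|8|^2 + 3*|0|^2 + 4*|1 + exp(-2*I*pi/3)|^2 + 4*|1 + exp(2*I*pi/3)|^2]
  = (1/12)[(64) + (0) + (4) + (4)] = 72/12 = 6.
(Exp terms are combined using exp(i*s)*conj(exp(i*t)) = exp(i*(s-t)), and sums of them are collapsed using the identity that for every m > 1 the m distinct m-th roots of unity sum to 0, e.g. 1 + exp(2*I*pi/3) + exp(-2*I*pi/3) = 0.)
A character is irreducible iff <chi, chi> = 1, so this representation is reducible.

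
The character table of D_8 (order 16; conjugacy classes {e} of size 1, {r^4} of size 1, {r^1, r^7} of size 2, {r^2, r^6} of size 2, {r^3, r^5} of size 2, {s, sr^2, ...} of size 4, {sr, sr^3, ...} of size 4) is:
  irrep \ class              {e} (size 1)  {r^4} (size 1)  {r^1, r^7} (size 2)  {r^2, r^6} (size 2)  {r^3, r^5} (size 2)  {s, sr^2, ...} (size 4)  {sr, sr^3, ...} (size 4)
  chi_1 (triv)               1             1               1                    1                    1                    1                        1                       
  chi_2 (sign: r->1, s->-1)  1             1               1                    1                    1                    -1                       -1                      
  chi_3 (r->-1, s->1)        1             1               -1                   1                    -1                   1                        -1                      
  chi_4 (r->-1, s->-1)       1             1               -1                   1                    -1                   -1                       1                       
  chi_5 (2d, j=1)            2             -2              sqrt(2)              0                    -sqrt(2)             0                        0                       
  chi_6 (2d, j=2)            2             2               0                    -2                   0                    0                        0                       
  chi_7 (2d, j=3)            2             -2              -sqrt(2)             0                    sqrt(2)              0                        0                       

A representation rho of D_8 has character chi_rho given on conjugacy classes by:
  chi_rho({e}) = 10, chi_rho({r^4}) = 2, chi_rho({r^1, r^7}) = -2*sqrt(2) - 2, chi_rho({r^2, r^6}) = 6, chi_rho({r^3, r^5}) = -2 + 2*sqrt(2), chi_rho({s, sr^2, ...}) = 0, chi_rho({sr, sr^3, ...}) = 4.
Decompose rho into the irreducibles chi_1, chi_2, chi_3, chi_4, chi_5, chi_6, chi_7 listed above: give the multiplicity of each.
Multiplicities: chi_1: 2, chi_2: 0, chi_3: 1, chi_4: 3, chi_5: 0, chi_6: 0, chi_7: 2.

Solution. Use <chi_rho, chi> = (1/|G|) sum_C |C| * chi_rho(C) * conj(chi(C)) with |G| = 16 for each irreducible chi in the table:
  <chi_rho, chi_1> = (1/16)[1*(10)*conj(1) + 1*(2)*conj(1) + 2*(-2*sqrt(2) - 2)*conj(1) + 2*(6)*conj(1) + 2*(-2 + 2*sqrt(2))*conj(1) + 4*(0)*conj(1) + 4*(4)*conj(1)]
      = (1/16)[(10) + (2) + (-4*sqrt(2) - 4) + (12) + (-4 + 4*sqrt(2)) + (0) + (16)] = 32/16 = 2
  <chi_rho, chi_2> = (1/16)[1*(10)*conj(1) + 1*(2)*conj(1) + 2*(-2*sqrt(2) - 2)*conj(1) + 2*(6)*conj(1) + 2*(-2 + 2*sqrt(2))*conj(1) + 4*(0)*conj(-1) + 4*(4)*conj(-1)]
      = (1/16)[(10) + (2) + (-4*sqrt(2) - 4) + (12) + (-4 + 4*sqrt(2)) + (0) + (-16)] = 0/16 = 0
  <chi_rho, chi_3> = (1/16)[1*(10)*conj(1) + 1*(2)*conj(1) + 2*(-2*sqrt(2) - 2)*conj(-1) + 2*(6)*conj(1) + 2*(-2 + 2*sqrt(2))*conj(-1) + 4*(0)*conj(1) + 4*(4)*conj(-1)]
      = (1/16)[(10) + (2) + (4 + 4*sqrt(2)) + (12) + (4 - 4*sqrt(2)) + (0) + (-16)] = 16/16 = 1
  <chi_rho, chi_4> = (1/16)[1*(10)*conj(1) + 1*(2)*conj(1) + 2*(-2*sqrt(2) - 2)*conj(-1) + 2*(6)*conj(1) + 2*(-2 + 2*sqrt(2))*conj(-1) + 4*(0)*conj(-1) + 4*(4)*conj(1)]
      = (1/16)[(10) + (2) + (4 + 4*sqrt(2)) + (12) + (4 - 4*sqrt(2)) + (0) + (16)] = 48/16 = 3
  <chi_rho, chi_5> = (1/16)[1*(10)*conj(2) + 1*(2)*conj(-2) + 2*(-2*sqrt(2) - 2)*conj(sqrt(2)) + 2*(6)*conj(0) + 2*(-2 + 2*sqrt(2))*conj(-sqrt(2)) + 4*(0)*conj(0) + 4*(4)*conj(0)]
      = (1/16)[(20) + (-4) + (-8 - 4*sqrt(2)) + (0) + (-8 + 4*sqrt(2)) + (0) + (0)] = 0/16 = 0
  <chi_rho, chi_6> = (1/16)[1*(10)*conj(2) + 1*(2)*conj(2) + 2*(-2*sqrt(2) - 2)*conj(0) + 2*(6)*conj(-2) + 2*(-2 + 2*sqrt(2))*conj(0) + 4*(0)*conj(0) + 4*(4)*conj(0)]
      = (1/16)[(20) + (4) + (0) + (-24) + (0) + (0) + (0)] = 0/16 = 0
  <chi_rho, chi_7> = (1/16)[1*(10)*conj(2) + 1*(2)*conj(-2) + 2*(-2*sqrt(2) - 2)*conj(-sqrt(2)) + 2*(6)*conj(0) + 2*(-2 + 2*sqrt(2))*conj(sqrt(2)) + 4*(0)*conj(0) + 4*(4)*conj(0)]
      = (1/16)[(20) + (-4) + (4*sqrt(2) + 8) + (0) + (8 - 4*sqrt(2)) + (0) + (0)] = 32/16 = 2
Dimension check: dim(rho) = sum (mult * dim) = 2*1 + 0*1 + 1*1 + 3*1 + 0*2 + 0*2 + 2*2 = 10 = chi_rho(e) = 10.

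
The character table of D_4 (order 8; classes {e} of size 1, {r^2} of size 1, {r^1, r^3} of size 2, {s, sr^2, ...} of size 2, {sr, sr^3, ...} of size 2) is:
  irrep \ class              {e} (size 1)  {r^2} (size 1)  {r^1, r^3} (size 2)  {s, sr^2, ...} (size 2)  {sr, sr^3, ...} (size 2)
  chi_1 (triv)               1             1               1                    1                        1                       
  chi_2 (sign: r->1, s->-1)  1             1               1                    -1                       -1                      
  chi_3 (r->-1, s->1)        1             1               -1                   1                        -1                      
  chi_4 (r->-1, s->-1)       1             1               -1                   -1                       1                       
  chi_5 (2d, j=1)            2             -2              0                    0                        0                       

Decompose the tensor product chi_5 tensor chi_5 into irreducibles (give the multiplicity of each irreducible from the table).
chi_5 tensor chi_5 = chi_1 + chi_2 + chi_3 + chi_4 (all other irreducibles have multiplicity 0).

Explanation: The character of a tensor product is the pointwise product (chi_5 * chi_5)(C) = chi_5(C) * chi_5(C):
  {e}: (2)*(2), {r^2}: (-2)*(-2), {r^1, r^3}: (0)*(0), {s, sr^2, ...}: (0)*(0), {sr, sr^3, ...}: (0)*(0)
so (chi_5 * chi_5) takes values
  {e} -> 4, {r^2} -> 4, {r^1, r^3} -> 0, {s, sr^2, ...} -> 0, {sr, sr^3, ...} -> 0.
Now take the inner product of this character with each irreducible chi from the table, <chi_5*chi_5, chi> = (1/8) sum_C |C| (chi_5*chi_5)(C) conj(chi(C)):
  <chi_5*chi_5, chi_1> = (1/8)[1*(4)*conj(1) + 1*(4)*conj(1) + 2*(0)*conj(1) + 2*(0)*conj(1) + 2*(0)*conj(1)]
      = (1/8)[(4) + (4) + (0) + (0) + (0)] = 8/8 = 1
  <chi_5*chi_5, chi_2> = (1/8)[1*(4)*conj(1) + 1*(4)*conj(1) + 2*(0)*conj(1) + 2*(0)*conj(-1) + 2*(0)*conj(-1)]
      = (1/8)[(4) + (4) + (0) + (0) + (0)] = 8/8 = 1
  <chi_5*chi_5, chi_3> = (1/8)[1*(4)*conj(1) + 1*(4)*conj(1) + 2*(0)*conj(-1) + 2*(0)*conj(1) + 2*(0)*conj(-1)]
      = (1/8)[(4) + (4) + (0) + (0) + (0)] = 8/8 = 1
  <chi_5*chi_5, chi_4> = (1/8)[1*(4)*conj(1) + 1*(4)*conj(1) + 2*(0)*conj(-1) + 2*(0)*conj(-1) + 2*(0)*conj(1)]
      = (1/8)[(4) + (4) + (0) + (0) + (0)] = 8/8 = 1
  <chi_5*chi_5, chi_5> = (1/8)[1*(4)*conj(2) + 1*(4)*conj(-2) + 2*(0)*conj(0) + 2*(0)*conj(0) + 2*(0)*conj(0)]
      = (1/8)[(8) + (-8) + (0) + (0) + (0)] = 0/8 = 0
Hence the multiplicities are chi_1: 1, chi_2: 1, chi_3: 1, chi_4: 1. Dimension check: dim(chi_5)*dim(chi_5) = 2*2 = 4 and sum (mult * dim) = 1*1 + 1*1 + 1*1 + 1*1 = 4.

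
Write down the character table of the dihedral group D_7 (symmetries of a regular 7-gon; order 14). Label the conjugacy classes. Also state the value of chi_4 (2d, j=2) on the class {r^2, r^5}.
Conjugacy classes: {e} of size 1, {r^1, r^6} of size 2, {r^2, r^5} of size 2, {r^3, r^4} of size 2, {s, sr, ..., sr^6} of size 7.
Character table:
  irrep \ class              {e} (size 1)  {r^1, r^6} (size 2)  {r^2, r^5} (size 2)  {r^3, r^4} (size 2)  {s, sr, ..., sr^6} (size 7)
  chi_1 (triv)               1             1                    1                    1                    1                          
  chi_2 (sign: r->1, s->-1)  1             1                    1                    1                    -1                         
  chi_3 (2d, j=1)            2             2*cos(2*pi/7)        -2*cos(3*pi/7)       -2*cos(pi/7)         0                          
  chi_4 (2d, j=2)            2             -2*cos(3*pi/7)       -2*cos(pi/7)         2*cos(2*pi/7)        0                          
  chi_5 (2d, j=3)            2             -2*cos(pi/7)         2*cos(2*pi/7)        -2*cos(3*pi/7)       0                          

Spot check: chi_4 (2d, j=2) on {r^2, r^5} = -2*cos(pi/7).

Working: D_7 has order 2*7 = 14 with 5 conjugacy classes, hence 5 irreducibles. Sum of squared dims 1 + 1 + 4 + 4 + 4 = 14 = |G|. Linear characters come from the abelianisation; the 2-dimensional irreps have character r^k -> 2*cos(2*pi*j*k/7), reflections -> 0.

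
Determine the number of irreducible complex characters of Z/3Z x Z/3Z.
9

Solution. The number of irreducible complex representations of a finite group equals its number of conjugacy classes. Z/3Z x Z/3Z is abelian of order 9, so every element is its own conjugacy class: 9 classes, so Z/3Z x Z/3Z (order 9) has exactly 9 irreducible complex representations.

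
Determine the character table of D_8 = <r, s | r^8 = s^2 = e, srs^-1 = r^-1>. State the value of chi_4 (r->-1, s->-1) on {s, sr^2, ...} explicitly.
Conjugacy classes: {e} of size 1, {r^4} of size 1, {r^1, r^7} of size 2, {r^2, r^6} of size 2, {r^3, r^5} of size 2, {s, sr^2, ...} of size 4, {sr, sr^3, ...} of size 4.
Character table:
  irrep \ class              {e} (size 1)  {r^4} (size 1)  {r^1, r^7} (size 2)  {r^2, r^6} (size 2)  {r^3, r^5} (size 2)  {s, sr^2, ...} (size 4)  {sr, sr^3, ...} (size 4)
  chi_1 (triv)               1             1               1                    1                    1                    1                        1                       
  chi_2 (sign: r->1, s->-1)  1             1               1                    1                    1                    -1                       -1                      
  chi_3 (r->-1, s->1)        1             1               -1                   1                    -1                   1                        -1                      
  chi_4 (r->-1, s->-1)       1             1               -1                   1                    -1                   -1                       1                       
  chi_5 (2d, j=1)            2             -2              sqrt(2)              0                    -sqrt(2)             0                        0                       
  chi_6 (2d, j=2)            2             2               0                    -2                   0                    0                        0                       
  chi_7 (2d, j=3)            2             -2              -sqrt(2)             0                    sqrt(2)              0                        0                       

Spot check: chi_4 (r->-1, s->-1) on {s, sr^2, ...} = -1.

Solution. D_8 has order 2*8 = 16 with 7 conjugacy classes, hence 7 irreducibles. Sum of squared dims 1 + 1 + 1 + 1 + 4 + 4 + 4 = 16 = |G|. Linear characters come from the abelianisation; the 2-dimensional irreps have character r^k -> 2*cos(2*pi*j*k/8), reflections -> 0.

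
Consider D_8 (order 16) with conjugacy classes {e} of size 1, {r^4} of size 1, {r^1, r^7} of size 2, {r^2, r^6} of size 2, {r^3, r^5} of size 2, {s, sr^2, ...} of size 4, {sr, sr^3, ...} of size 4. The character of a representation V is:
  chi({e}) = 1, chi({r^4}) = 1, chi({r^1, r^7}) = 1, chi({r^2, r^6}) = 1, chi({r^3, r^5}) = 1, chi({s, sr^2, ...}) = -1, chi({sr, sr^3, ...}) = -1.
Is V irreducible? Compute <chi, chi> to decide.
Irreducible: <chi, chi> = 1.

Why: <chi, chi> = (1/|G|) sum_C |C| * |chi(C)|^2 = (1/16)[1*|1|^2 + 1*|1|^2 + 2*|1|^2 + 2*|1|^2 + 2*|1|^2 + 4*|-1|^2 + 4*|-1|^2]
  = (1/16)[(1) + (1) + (2) + (2) + (2) + (4) + (4)] = 16/16 = 1.
A character is irreducible iff <chi, chi> = 1, so this representation is irreducible.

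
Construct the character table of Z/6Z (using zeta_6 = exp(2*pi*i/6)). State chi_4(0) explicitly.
Character table of Z/6Z (irreps indexed chi_0,...,chi_5 with chi_k(m) = zeta_6^(k*m), zeta_6 = exp(2*pi*i/6)):
  irrep \ class  {0} (size 1)  {1} (size 1)    {2} (size 1)    {3} (size 1)  {4} (size 1)    {5} (size 1)  
  chi_0          1             1               1               1             1               1             
  chi_1          1             exp(I*pi/3)     exp(2*I*pi/3)   -1            exp(-2*I*pi/3)  exp(-I*pi/3)  
  chi_2          1             exp(2*I*pi/3)   exp(-2*I*pi/3)  1             exp(2*I*pi/3)   exp(-2*I*pi/3)
  chi_3          1             -1              1               -1            1               -1            
  chi_4          1             exp(-2*I*pi/3)  exp(2*I*pi/3)   1             exp(-2*I*pi/3)  exp(2*I*pi/3) 
  chi_5          1             exp(-I*pi/3)    exp(-2*I*pi/3)  -1            exp(2*I*pi/3)   exp(I*pi/3)   

Spot check: chi_4(0) = zeta_6^(4*0) = zeta_6^0 = 1.

Justification: Z/6Z is abelian, so all 6 irreducible complex representations are 1-dimensional. They are given by chi_k(m) = zeta_6^(k*m) for k = 0,...,5. Row orthogonality: sum_m chi_k(m) conj(chi_l(m)) = 6 * [k = l].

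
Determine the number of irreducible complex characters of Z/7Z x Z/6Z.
42

Reasoning: The number of irreducible complex representations of a finite group equals its number of conjugacy classes. Z/7Z x Z/6Z is abelian of order 42, so every element is its own conjugacy class: 42 classes, so Z/7Z x Z/6Z (order 42) has exactly 42 irreducible complex representations.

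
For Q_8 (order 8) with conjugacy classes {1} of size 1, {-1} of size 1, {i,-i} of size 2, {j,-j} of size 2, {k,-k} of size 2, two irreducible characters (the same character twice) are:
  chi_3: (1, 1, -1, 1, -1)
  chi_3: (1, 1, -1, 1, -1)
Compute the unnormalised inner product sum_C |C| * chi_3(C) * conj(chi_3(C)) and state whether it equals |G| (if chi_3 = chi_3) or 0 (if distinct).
Sum = 8 = |G| = 8; so <chi_3, chi_3> = 1 (norm-1 confirms irreducibility).

Reasoning: Compute term by term over conjugacy classes (|C| * chi_3(C) * conj(chi_3(C))):
  1*(1)*conj(1) + 1*(1)*conj(1) + 2*(-1)*conj(-1) + 2*(1)*conj(1) + 2*(-1)*conj(-1)
  = (1) + (1) + (2) + (2) + (2)
  = 8.
Dividing by |G| = 8 gives 8/8 = 1, matching the row-orthogonality relation <chi_3, chi_3> = [chi_3 = chi_3].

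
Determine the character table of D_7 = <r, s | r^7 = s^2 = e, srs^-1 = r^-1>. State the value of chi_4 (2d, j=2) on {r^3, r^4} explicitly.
Conjugacy classes: {e} of size 1, {r^1, r^6} of size 2, {r^2, r^5} of size 2, {r^3, r^4} of size 2, {s, sr, ..., sr^6} of size 7.
Character table:
  irrep \ class              {e} (size 1)  {r^1, r^6} (size 2)  {r^2, r^5} (size 2)  {r^3, r^4} (size 2)  {s, sr, ..., sr^6} (size 7)
  chi_1 (triv)               1             1                    1                    1                    1                          
  chi_2 (sign: r->1, s->-1)  1             1                    1                    1                    -1                         
  chi_3 (2d, j=1)            2             2*cos(2*pi/7)        -2*cos(3*pi/7)       -2*cos(pi/7)         0                          
  chi_4 (2d, j=2)            2             -2*cos(3*pi/7)       -2*cos(pi/7)         2*cos(2*pi/7)        0                          
  chi_5 (2d, j=3)            2             -2*cos(pi/7)         2*cos(2*pi/7)        -2*cos(3*pi/7)       0                          

Spot check: chi_4 (2d, j=2) on {r^3, r^4} = 2*cos(2*pi/7).

Working: D_7 has order 2*7 = 14 with 5 conjugacy classes, hence 5 irreducibles. Sum of squared dims 1 + 1 + 4 + 4 + 4 = 14 = |G|. Linear characters come from the abelianisation; the 2-dimensional irreps have character r^k -> 2*cos(2*pi*j*k/7), reflections -> 0.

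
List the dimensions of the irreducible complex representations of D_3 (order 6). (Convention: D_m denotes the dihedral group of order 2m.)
Dimensions: 1, 1, 2

Details: There are 3 irreducibles (= number of conjugacy classes). Their dimensions d_i satisfy sum d_i^2 = |G| = 6: 1 + 1 + 4 = 6.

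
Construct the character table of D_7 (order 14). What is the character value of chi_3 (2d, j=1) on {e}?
Conjugacy classes: {e} of size 1, {r^1, r^6} of size 2, {r^2, r^5} of size 2, {r^3, r^4} of size 2, {s, sr, ..., sr^6} of size 7.
Character table:
  irrep \ class              {e} (size 1)  {r^1, r^6} (size 2)  {r^2, r^5} (size 2)  {r^3, r^4} (size 2)  {s, sr, ..., sr^6} (size 7)
  chi_1 (triv)               1             1                    1                    1                    1                          
  chi_2 (sign: r->1, s->-1)  1             1                    1                    1                    -1                         
  chi_3 (2d, j=1)            2             2*cos(2*pi/7)        -2*cos(3*pi/7)       -2*cos(pi/7)         0                          
  chi_4 (2d, j=2)            2             -2*cos(3*pi/7)       -2*cos(pi/7)         2*cos(2*pi/7)        0                          
  chi_5 (2d, j=3)            2             -2*cos(pi/7)         2*cos(2*pi/7)        -2*cos(3*pi/7)       0                          

Spot check: chi_3 (2d, j=1) on {e} = 2.

Explanation: D_7 has order 2*7 = 14 with 5 conjugacy classes, hence 5 irreducibles. Sum of squared dims 1 + 1 + 4 + 4 + 4 = 14 = |G|. Linear characters come from the abelianisation; the 2-dimensional irreps have character r^k -> 2*cos(2*pi*j*k/7), reflections -> 0.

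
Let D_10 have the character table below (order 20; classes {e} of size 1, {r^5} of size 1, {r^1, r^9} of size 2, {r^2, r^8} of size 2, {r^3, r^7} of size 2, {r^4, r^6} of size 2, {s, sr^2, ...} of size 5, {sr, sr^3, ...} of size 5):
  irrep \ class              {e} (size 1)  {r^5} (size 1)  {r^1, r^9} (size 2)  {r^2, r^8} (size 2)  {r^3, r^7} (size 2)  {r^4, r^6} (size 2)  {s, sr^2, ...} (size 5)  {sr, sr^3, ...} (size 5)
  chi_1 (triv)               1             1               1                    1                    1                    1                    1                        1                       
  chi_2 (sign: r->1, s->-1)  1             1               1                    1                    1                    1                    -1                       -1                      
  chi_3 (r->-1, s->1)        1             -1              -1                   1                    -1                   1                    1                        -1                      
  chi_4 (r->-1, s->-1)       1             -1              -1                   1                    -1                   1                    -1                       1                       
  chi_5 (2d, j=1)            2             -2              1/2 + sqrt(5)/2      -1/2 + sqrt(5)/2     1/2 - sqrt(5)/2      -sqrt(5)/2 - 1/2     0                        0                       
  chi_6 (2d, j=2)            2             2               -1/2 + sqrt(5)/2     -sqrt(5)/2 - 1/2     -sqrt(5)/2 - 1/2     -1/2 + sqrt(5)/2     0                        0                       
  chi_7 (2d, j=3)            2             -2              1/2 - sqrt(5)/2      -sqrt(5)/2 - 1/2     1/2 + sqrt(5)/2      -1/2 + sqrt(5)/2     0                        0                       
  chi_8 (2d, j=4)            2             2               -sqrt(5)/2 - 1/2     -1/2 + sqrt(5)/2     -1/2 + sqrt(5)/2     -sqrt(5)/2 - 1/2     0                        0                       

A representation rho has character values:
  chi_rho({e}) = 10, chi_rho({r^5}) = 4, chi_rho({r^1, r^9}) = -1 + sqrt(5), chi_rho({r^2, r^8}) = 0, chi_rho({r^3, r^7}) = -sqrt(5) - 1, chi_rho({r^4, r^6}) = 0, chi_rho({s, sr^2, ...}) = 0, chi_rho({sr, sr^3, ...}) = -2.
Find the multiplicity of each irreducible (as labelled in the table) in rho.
Multiplicities: chi_1: 0, chi_2: 1, chi_3: 1, chi_4: 0, chi_5: 1, chi_6: 2, chi_7: 0, chi_8: 1.

Details: Use <chi_rho, chi> = (1/|G|) sum_C |C| * chi_rho(C) * conj(chi(C)) with |G| = 20 for each irreducible chi in the table:
  <chi_rho, chi_1> = (1/20)[1*(10)*conj(1) + 1*(4)*conj(1) + 2*(-1 + sqrt(5))*conj(1) + 2*(0)*conj(1) + 2*(-sqrt(5) - 1)*conj(1) + 2*(0)*conj(1) + 5*(0)*conj(1) + 5*(-2)*conj(1)]
      = (1/20)[(10) + (4) + (-2 + 2*sqrt(5)) + (0) + (-2*sqrt(5) - 2) + (0) + (0) + (-10)] = 0/20 = 0
  <chi_rho, chi_2> = (1/20)[1*(10)*conj(1) + 1*(4)*conj(1) + 2*(-1 + sqrt(5))*conj(1) + 2*(0)*conj(1) + 2*(-sqrt(5) - 1)*conj(1) + 2*(0)*conj(1) + 5*(0)*conj(-1) + 5*(-2)*conj(-1)]
      = (1/20)[(10) + (4) + (-2 + 2*sqrt(5)) + (0) + (-2*sqrt(5) - 2) + (0) + (0) + (10)] = 20/20 = 1
  <chi_rho, chi_3> = (1/20)[1*(10)*conj(1) + 1*(4)*conj(-1) + 2*(-1 + sqrt(5))*conj(-1) + 2*(0)*conj(1) + 2*(-sqrt(5) - 1)*conj(-1) + 2*(0)*conj(1) + 5*(0)*conj(1) + 5*(-2)*conj(-1)]
      = (1/20)[(10) + (-4) + (2 - 2*sqrt(5)) + (0) + (2 + 2*sqrt(5)) + (0) + (0) + (10)] = 20/20 = 1
  <chi_rho, chi_4> = (1/20)[1*(10)*conj(1) + 1*(4)*conj(-1) + 2*(-1 + sqrt(5))*conj(-1) + 2*(0)*conj(1) + 2*(-sqrt(5) - 1)*conj(-1) + 2*(0)*conj(1) + 5*(0)*conj(-1) + 5*(-2)*conj(1)]
      = (1/20)[(10) + (-4) + (2 - 2*sqrt(5)) + (0) + (2 + 2*sqrt(5)) + (0) + (0) + (-10)] = 0/20 = 0
  <chi_rho, chi_5> = (1/20)[1*(10)*conj(2) + 1*(4)*conj(-2) + 2*(-1 + sqrt(5))*conj(1/2 + sqrt(5)/2) + 2*(0)*conj(-1/2 + sqrt(5)/2) + 2*(-sqrt(5) - 1)*conj(1/2 - sqrt(5)/2) + 2*(0)*conj(-sqrt(5)/2 - 1/2) + 5*(0)*conj(0) + 5*(-2)*conj(0)]
      = (1/20)[(20) + (-8) + (4) + (0) + (4) + (0) + (0) + (0)] = 20/20 = 1
  <chi_rho, chi_6> = (1/20)[1*(10)*conj(2) + 1*(4)*conj(2) + 2*(-1 + sqrt(5))*conj(-1/2 + sqrt(5)/2) + 2*(0)*conj(-sqrt(5)/2 - 1/2) + 2*(-sqrt(5) - 1)*conj(-sqrt(5)/2 - 1/2) + 2*(0)*conj(-1/2 + sqrt(5)/2) + 5*(0)*conj(0) + 5*(-2)*conj(0)]
      = (1/20)[(20) + (8) + (6 - 2*sqrt(5)) + (0) + (2*sqrt(5) + 6) + (0) + (0) + (0)] = 40/20 = 2
  <chi_rho, chi_7> = (1/20)[1*(10)*conj(2) + 1*(4)*conj(-2) + 2*(-1 + sqrt(5))*conj(1/2 - sqrt(5)/2) + 2*(0)*conj(-sqrt(5)/2 - 1/2) + 2*(-sqrt(5) - 1)*conj(1/2 + sqrt(5)/2) + 2*(0)*conj(-1/2 + sqrt(5)/2) + 5*(0)*conj(0) + 5*(-2)*conj(0)]
      = (1/20)[(20) + (-8) + (-6 + 2*sqrt(5)) + (0) + (-6 - 2*sqrt(5)) + (0) + (0) + (0)] = 0/20 = 0
  <chi_rho, chi_8> = (1/20)[1*(10)*conj(2) + 1*(4)*conj(2) + 2*(-1 + sqrt(5))*conj(-sqrt(5)/2 - 1/2) + 2*(0)*conj(-1/2 + sqrt(5)/2) + 2*(-sqrt(5) - 1)*conj(-1/2 + sqrt(5)/2) + 2*(0)*conj(-sqrt(5)/2 - 1/2) + 5*(0)*conj(0) + 5*(-2)*conj(0)]
      = (1/20)[(20) + (8) + (-4) + (0) + (-4) + (0) + (0) + (0)] = 20/20 = 1
Dimension check: dim(rho) = sum (mult * dim) = 0*1 + 1*1 + 1*1 + 0*1 + 1*2 + 2*2 + 0*2 + 1*2 = 10 = chi_rho(e) = 10.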